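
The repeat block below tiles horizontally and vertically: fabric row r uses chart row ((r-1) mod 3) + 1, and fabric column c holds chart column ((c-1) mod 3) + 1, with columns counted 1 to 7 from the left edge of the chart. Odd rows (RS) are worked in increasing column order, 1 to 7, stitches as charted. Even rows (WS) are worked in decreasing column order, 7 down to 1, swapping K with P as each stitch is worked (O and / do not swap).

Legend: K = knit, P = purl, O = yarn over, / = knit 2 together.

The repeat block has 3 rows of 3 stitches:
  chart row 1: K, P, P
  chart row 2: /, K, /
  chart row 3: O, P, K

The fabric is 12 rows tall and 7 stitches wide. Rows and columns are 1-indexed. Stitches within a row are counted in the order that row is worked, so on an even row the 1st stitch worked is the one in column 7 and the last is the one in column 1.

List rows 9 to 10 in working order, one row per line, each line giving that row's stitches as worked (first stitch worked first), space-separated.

Result:
O P K O P K O
P K K P K K P

Derivation:
Row 9: chart row 3, RS - tile across columns 1-7 and work as-is.
Row 10: chart row 1, WS - tiled (columns 1-7): K P P K P P K; work from column 7 back to 1 with K<->P swapped.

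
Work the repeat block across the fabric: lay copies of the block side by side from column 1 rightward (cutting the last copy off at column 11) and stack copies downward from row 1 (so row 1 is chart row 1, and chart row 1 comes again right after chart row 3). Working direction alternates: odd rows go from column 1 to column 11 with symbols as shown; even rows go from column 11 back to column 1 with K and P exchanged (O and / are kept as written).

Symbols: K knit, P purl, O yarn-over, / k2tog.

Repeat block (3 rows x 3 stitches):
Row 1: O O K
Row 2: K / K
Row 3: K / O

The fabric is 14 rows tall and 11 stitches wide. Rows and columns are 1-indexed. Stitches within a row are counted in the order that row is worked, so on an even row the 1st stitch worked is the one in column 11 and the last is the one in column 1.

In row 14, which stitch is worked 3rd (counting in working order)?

Stitch:
P

Derivation:
Row 14 uses chart row ((14-1) mod 3)+1 = 2. Row 14 is even, so WS.
Chart row 2 tiled across columns 1-11: K / K K / K K / K K /
Wrong side: read the tiled row from column 11 down to 1 and exchange K with P (leave O, /).
Row 14 as worked: / P P / P P / P P / P
Counting 3 along the worked row gives P.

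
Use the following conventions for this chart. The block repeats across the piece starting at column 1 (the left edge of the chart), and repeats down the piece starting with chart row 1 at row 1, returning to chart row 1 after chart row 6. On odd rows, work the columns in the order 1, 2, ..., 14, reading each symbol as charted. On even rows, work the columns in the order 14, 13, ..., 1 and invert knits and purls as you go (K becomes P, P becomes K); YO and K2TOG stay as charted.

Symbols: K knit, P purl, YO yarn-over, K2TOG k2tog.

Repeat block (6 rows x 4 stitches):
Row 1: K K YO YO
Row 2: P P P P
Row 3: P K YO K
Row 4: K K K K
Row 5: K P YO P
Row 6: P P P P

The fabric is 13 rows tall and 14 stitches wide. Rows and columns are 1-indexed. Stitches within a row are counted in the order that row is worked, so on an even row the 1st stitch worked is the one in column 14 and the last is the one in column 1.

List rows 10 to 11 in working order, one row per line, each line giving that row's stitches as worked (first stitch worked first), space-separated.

Row 10: chart row 4, WS - tiled (columns 1-14): K K K K K K K K K K K K K K; work from column 14 back to 1 with K<->P swapped.
Row 11: chart row 5, RS - tile across columns 1-14 and work as-is.

Result:
P P P P P P P P P P P P P P
K P YO P K P YO P K P YO P K P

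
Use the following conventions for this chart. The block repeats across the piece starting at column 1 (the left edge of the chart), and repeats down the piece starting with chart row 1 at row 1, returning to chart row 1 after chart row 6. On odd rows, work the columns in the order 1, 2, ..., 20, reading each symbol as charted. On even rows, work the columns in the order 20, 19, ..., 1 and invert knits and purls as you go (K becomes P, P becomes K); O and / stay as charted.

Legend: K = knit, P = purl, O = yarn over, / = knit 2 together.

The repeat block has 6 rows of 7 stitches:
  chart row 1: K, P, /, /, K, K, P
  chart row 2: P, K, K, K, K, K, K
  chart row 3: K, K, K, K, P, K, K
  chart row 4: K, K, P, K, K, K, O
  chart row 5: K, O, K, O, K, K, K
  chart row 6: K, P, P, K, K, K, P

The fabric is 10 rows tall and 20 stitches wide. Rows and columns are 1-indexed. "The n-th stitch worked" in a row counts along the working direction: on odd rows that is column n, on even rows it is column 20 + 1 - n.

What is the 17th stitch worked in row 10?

Result:
P

Derivation:
For row 10: chart row = ((10-1) mod 6) + 1 = 4; this is a WS (even) row.
Chart row 4 tiled across columns 1-20: K K P K K K O K K P K K K O K K P K K K
Wrong side: read the tiled row from column 20 down to 1 and exchange K with P (leave O, /).
Row 10 as worked: P P P K P P O P P P K P P O P P P K P P
Stitch 17 in working order -> P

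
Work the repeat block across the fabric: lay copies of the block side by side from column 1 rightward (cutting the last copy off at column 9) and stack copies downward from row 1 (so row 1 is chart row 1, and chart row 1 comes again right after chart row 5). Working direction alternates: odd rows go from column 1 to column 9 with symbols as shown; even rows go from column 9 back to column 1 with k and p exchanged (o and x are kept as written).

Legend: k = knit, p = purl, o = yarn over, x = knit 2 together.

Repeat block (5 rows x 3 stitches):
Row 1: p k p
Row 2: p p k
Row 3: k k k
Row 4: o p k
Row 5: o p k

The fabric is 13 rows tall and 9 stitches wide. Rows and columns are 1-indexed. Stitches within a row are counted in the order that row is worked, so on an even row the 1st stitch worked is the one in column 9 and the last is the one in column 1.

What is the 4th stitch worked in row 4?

Row 4 uses chart row ((4-1) mod 5)+1 = 4. Row 4 is even, so WS.
Chart row 4 tiled across columns 1-9: o p k o p k o p k
WS: work from column 9 back to column 1 (reverse the tiled row), swapping k<->p (o and x unchanged).
Row 4 as worked: p k o p k o p k o
Stitch 4 in working order -> p

Result:
p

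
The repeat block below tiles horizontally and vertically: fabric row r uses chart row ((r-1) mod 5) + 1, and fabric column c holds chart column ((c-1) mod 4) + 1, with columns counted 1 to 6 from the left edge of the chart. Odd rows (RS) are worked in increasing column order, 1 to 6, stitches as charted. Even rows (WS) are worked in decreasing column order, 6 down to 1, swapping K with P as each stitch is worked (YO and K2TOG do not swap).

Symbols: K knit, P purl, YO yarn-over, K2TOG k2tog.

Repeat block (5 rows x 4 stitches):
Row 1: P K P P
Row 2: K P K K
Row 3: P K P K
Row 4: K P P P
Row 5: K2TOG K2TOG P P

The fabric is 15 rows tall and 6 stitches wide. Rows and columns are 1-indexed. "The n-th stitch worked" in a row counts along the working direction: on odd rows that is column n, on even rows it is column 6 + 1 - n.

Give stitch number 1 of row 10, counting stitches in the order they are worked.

Stitch:
K2TOG

Derivation:
Row 10 uses chart row ((10-1) mod 5)+1 = 5. Row 10 is even, so WS.
Chart row 5 tiled across columns 1-6: K2TOG K2TOG P P K2TOG K2TOG
WS: work from column 6 back to column 1 (reverse the tiled row), swapping K<->P (YO and K2TOG unchanged).
Row 10 as worked: K2TOG K2TOG K K K2TOG K2TOG
Stitch 1 in working order -> K2TOG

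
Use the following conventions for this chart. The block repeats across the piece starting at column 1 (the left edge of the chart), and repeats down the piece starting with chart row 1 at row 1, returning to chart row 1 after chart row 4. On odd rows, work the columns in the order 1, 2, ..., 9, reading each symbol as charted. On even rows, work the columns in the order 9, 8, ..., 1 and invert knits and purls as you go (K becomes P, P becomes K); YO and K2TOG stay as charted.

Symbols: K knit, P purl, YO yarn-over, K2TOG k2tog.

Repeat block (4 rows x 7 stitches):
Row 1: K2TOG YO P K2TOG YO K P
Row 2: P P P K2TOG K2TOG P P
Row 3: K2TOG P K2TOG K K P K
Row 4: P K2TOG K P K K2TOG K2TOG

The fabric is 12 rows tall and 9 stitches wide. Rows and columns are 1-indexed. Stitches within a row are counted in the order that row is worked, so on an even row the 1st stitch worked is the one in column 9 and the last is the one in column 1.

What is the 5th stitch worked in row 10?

For row 10: chart row = ((10-1) mod 4) + 1 = 2; this is a WS (even) row.
Chart row 2 tiled across columns 1-9: P P P K2TOG K2TOG P P P P
Wrong side: read the tiled row from column 9 down to 1 and exchange K with P (leave YO, K2TOG).
Row 10 as worked: K K K K K2TOG K2TOG K K K
The 5th stitch worked is K2TOG.

== STITCH ==
K2TOG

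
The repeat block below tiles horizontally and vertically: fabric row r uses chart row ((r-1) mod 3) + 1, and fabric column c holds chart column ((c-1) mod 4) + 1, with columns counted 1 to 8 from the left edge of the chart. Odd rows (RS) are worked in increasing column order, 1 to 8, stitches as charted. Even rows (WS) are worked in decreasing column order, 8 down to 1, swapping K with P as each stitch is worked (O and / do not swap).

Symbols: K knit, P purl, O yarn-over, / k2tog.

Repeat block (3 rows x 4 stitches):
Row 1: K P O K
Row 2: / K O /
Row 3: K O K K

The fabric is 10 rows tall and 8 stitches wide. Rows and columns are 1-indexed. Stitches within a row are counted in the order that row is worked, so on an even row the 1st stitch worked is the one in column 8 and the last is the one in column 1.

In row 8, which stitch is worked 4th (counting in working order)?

Row 8: (8-1) mod 3 = 1, so use chart row 2. Even row -> WS.
Chart row 2 tiled across columns 1-8: / K O / / K O /
WS: work from column 8 back to column 1 (reverse the tiled row), swapping K<->P (O and / unchanged).
Row 8 as worked: / O P / / O P /
The 4th stitch worked is /.

Stitch:
/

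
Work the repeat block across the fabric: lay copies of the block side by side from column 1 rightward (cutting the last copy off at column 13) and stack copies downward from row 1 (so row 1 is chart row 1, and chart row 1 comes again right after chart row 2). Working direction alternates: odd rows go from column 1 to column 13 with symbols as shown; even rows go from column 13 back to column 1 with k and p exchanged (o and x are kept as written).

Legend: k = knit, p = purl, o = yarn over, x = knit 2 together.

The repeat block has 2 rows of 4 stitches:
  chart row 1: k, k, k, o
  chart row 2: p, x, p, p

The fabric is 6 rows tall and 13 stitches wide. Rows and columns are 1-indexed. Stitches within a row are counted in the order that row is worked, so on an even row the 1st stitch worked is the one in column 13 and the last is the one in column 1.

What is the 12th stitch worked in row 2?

For row 2: chart row = ((2-1) mod 2) + 1 = 2; this is a WS (even) row.
Chart row 2 tiled across columns 1-13: p x p p p x p p p x p p p
WS: work from column 13 back to column 1 (reverse the tiled row), swapping k<->p (o and x unchanged).
Row 2 as worked: k k k x k k k x k k k x k
Counting 12 along the worked row gives x.

== STITCH ==
x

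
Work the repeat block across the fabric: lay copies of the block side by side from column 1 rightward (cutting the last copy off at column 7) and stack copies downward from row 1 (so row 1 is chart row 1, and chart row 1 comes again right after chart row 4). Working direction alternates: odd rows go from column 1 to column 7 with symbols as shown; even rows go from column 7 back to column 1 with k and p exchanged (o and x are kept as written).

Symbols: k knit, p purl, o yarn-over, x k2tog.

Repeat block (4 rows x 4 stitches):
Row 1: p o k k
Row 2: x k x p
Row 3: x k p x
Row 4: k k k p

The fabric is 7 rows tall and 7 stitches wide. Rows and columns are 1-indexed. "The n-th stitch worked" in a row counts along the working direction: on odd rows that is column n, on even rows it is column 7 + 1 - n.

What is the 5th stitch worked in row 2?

For row 2: chart row = ((2-1) mod 4) + 1 = 2; this is a WS (even) row.
Chart row 2 tiled across columns 1-7: x k x p x k x
WS row: flip the tiled sequence (start at column 7) and apply k<->p; o and x stay.
Row 2 as worked: x p x k x p x
The 5th stitch worked is x.

Stitch:
x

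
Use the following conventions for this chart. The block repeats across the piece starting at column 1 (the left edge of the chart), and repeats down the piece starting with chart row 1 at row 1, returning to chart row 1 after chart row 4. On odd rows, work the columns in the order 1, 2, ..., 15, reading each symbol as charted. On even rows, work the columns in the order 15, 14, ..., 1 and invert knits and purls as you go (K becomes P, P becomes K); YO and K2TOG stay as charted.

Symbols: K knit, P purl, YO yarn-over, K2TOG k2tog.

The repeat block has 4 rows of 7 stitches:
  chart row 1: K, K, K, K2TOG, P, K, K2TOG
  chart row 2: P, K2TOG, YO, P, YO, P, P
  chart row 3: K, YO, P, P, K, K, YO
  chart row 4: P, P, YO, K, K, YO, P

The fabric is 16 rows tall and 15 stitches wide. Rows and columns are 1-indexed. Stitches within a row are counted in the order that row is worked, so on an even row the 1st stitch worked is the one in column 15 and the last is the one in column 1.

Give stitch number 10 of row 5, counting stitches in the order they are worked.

Result:
K

Derivation:
For row 5: chart row = ((5-1) mod 4) + 1 = 1; this is a RS (odd) row.
Chart row 1 tiled across columns 1-15: K K K K2TOG P K K2TOG K K K K2TOG P K K2TOG K
Right side: take the tiled row as-is (worked left to right from column 1).
Stitch 10 in working order -> K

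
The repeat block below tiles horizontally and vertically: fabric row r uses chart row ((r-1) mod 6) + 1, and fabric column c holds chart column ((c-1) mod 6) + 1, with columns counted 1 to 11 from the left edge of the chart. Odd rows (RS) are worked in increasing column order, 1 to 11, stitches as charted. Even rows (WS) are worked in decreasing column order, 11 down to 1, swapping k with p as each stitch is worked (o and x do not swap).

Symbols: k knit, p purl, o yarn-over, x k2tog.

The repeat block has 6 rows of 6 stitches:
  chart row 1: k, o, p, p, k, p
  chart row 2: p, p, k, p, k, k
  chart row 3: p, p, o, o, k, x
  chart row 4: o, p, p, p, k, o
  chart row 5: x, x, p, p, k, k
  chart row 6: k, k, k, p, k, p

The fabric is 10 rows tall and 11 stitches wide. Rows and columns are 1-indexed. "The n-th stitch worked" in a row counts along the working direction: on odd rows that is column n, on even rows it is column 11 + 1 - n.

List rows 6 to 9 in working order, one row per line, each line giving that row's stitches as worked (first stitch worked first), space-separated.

Row 6: chart row 6, WS - tiled (columns 1-11): k k k p k p k k k p k; work from column 11 back to 1 with k<->p swapped.
Row 7: chart row 1, RS - tile across columns 1-11 and work as-is.
Row 8: chart row 2, WS - tiled (columns 1-11): p p k p k k p p k p k; work from column 11 back to 1 with k<->p swapped.
Row 9: chart row 3, RS - tile across columns 1-11 and work as-is.

Result:
p k p p p k p k p p p
k o p p k p k o p p k
p k p k k p p k p k k
p p o o k x p p o o k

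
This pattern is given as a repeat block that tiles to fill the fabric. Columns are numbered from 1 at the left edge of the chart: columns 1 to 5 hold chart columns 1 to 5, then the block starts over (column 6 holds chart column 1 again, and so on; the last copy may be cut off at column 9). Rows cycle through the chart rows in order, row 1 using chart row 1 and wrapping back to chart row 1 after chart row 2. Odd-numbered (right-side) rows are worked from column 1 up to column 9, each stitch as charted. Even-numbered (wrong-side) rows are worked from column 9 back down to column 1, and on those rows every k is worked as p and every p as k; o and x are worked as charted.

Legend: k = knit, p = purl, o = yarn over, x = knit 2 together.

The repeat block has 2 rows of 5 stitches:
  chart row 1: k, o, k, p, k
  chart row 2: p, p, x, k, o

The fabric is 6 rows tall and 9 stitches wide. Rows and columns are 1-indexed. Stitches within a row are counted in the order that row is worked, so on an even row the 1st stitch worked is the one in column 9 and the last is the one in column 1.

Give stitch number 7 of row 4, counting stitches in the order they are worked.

Stitch:
x

Derivation:
For row 4: chart row = ((4-1) mod 2) + 1 = 2; this is a WS (even) row.
Chart row 2 tiled across columns 1-9: p p x k o p p x k
WS row: flip the tiled sequence (start at column 9) and apply k<->p; o and x stay.
Row 4 as worked: p x k k o p x k k
Stitch 7 in working order -> x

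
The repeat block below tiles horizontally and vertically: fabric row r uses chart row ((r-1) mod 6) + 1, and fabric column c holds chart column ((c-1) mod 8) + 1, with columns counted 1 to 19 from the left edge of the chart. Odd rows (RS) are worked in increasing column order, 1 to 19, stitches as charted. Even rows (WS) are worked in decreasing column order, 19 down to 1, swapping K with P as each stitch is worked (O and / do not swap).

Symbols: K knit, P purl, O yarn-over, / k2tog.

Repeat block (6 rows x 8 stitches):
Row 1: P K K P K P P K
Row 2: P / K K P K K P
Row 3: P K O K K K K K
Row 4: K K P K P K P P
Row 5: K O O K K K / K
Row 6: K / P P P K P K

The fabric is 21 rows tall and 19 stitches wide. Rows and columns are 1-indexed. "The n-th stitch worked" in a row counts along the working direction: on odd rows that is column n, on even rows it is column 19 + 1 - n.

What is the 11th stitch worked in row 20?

Stitch:
K

Derivation:
Row 20 uses chart row ((20-1) mod 6)+1 = 2. Row 20 is even, so WS.
Chart row 2 tiled across columns 1-19: P / K K P K K P P / K K P K K P P / K
WS: work from column 19 back to column 1 (reverse the tiled row), swapping K<->P (O and / unchanged).
Row 20 as worked: P / K K P P K P P / K K P P K P P / K
Stitch 11 in working order -> K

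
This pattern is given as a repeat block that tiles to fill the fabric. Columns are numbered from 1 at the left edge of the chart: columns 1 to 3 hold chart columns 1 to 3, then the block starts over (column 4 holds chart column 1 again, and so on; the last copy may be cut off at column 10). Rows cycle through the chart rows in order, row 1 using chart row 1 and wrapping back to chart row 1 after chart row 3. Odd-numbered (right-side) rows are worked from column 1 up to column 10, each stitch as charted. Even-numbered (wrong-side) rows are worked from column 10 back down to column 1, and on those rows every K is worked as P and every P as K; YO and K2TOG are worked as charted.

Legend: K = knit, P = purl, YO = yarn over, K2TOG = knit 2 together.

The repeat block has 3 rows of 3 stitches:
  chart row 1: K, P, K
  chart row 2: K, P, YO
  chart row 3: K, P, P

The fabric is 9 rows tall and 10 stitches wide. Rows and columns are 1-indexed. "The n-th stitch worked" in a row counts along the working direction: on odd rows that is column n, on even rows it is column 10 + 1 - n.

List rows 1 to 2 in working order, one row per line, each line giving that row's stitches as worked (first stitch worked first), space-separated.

Row 1: chart row 1, RS - tile across columns 1-10 and work as-is.
Row 2: chart row 2, WS - tiled (columns 1-10): K P YO K P YO K P YO K; work from column 10 back to 1 with K<->P swapped.

== ROWS AS WORKED ==
K P K K P K K P K K
P YO K P YO K P YO K P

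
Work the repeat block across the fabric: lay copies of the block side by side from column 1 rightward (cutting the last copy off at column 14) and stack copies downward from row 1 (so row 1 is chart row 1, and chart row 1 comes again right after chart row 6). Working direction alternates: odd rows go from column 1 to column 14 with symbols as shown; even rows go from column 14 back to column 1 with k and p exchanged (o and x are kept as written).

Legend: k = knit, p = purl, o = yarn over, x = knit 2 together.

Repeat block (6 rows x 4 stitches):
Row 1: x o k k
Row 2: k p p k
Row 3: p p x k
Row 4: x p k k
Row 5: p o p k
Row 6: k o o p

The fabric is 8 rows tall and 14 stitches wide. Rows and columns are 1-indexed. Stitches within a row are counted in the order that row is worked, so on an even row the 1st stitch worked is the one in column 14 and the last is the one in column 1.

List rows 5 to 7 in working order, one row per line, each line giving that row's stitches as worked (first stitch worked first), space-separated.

Rows as worked:
p o p k p o p k p o p k p o
o p k o o p k o o p k o o p
x o k k x o k k x o k k x o

Derivation:
Row 5: chart row 5, RS - tile across columns 1-14 and work as-is.
Row 6: chart row 6, WS - tiled (columns 1-14): k o o p k o o p k o o p k o; work from column 14 back to 1 with k<->p swapped.
Row 7: chart row 1, RS - tile across columns 1-14 and work as-is.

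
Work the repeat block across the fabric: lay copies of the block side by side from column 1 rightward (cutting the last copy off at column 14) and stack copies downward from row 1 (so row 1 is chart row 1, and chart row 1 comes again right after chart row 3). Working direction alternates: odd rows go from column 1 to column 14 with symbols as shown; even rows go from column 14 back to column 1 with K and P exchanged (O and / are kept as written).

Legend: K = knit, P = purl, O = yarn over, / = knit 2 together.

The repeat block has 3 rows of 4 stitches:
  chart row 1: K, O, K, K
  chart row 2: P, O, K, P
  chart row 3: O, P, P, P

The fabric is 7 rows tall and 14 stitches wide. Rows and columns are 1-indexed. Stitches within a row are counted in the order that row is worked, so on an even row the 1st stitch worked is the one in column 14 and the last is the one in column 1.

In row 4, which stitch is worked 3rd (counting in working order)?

For row 4: chart row = ((4-1) mod 3) + 1 = 1; this is a WS (even) row.
Chart row 1 tiled across columns 1-14: K O K K K O K K K O K K K O
Wrong side: read the tiled row from column 14 down to 1 and exchange K with P (leave O, /).
Row 4 as worked: O P P P O P P P O P P P O P
The 3rd stitch worked is P.

Stitch:
P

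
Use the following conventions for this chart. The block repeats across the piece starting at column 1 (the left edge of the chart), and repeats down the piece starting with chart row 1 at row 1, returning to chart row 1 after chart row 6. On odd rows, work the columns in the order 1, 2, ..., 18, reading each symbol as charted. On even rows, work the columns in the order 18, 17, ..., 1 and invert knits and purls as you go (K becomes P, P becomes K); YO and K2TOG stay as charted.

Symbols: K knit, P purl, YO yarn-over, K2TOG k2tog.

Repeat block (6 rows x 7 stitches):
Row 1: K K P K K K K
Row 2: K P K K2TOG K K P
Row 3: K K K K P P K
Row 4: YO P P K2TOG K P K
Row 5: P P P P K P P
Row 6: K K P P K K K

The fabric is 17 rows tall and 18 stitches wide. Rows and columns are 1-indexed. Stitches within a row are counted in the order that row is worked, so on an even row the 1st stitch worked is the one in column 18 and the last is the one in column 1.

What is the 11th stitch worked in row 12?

Row 12: (12-1) mod 6 = 5, so use chart row 6. Even row -> WS.
Chart row 6 tiled across columns 1-18: K K P P K K K K K P P K K K K K P P
WS: work from column 18 back to column 1 (reverse the tiled row), swapping K<->P (YO and K2TOG unchanged).
Row 12 as worked: K K P P P P P K K P P P P P K K P P
Counting 11 along the worked row gives P.

== STITCH ==
P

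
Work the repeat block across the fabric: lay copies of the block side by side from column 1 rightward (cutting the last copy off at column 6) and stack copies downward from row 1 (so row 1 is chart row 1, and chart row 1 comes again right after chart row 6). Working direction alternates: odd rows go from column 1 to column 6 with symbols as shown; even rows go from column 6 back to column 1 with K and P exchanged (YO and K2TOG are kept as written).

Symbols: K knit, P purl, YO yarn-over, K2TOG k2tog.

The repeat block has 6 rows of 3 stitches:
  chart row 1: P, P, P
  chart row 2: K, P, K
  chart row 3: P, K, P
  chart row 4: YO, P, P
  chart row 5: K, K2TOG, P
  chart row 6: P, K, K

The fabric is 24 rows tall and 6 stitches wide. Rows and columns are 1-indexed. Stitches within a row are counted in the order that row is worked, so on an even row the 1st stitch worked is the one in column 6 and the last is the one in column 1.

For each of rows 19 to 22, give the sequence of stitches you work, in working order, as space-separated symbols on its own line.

Result:
P P P P P P
P K P P K P
P K P P K P
K K YO K K YO

Derivation:
Row 19: chart row 1, RS - tile across columns 1-6 and work as-is.
Row 20: chart row 2, WS - tiled (columns 1-6): K P K K P K; work from column 6 back to 1 with K<->P swapped.
Row 21: chart row 3, RS - tile across columns 1-6 and work as-is.
Row 22: chart row 4, WS - tiled (columns 1-6): YO P P YO P P; work from column 6 back to 1 with K<->P swapped.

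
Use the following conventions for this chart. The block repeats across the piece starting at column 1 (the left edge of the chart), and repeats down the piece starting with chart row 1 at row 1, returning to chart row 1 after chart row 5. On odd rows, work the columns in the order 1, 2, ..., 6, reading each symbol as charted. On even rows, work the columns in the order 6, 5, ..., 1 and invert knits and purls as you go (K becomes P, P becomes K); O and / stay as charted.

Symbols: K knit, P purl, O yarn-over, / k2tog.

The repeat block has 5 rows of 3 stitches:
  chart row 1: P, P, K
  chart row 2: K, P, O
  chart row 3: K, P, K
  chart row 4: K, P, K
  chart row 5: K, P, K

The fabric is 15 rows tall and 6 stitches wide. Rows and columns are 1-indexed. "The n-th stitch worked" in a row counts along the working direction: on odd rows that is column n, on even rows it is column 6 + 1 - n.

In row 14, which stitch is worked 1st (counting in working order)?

== STITCH ==
P

Derivation:
For row 14: chart row = ((14-1) mod 5) + 1 = 4; this is a WS (even) row.
Chart row 4 tiled across columns 1-6: K P K K P K
WS: work from column 6 back to column 1 (reverse the tiled row), swapping K<->P (O and / unchanged).
Row 14 as worked: P K P P K P
Stitch 1 in working order -> P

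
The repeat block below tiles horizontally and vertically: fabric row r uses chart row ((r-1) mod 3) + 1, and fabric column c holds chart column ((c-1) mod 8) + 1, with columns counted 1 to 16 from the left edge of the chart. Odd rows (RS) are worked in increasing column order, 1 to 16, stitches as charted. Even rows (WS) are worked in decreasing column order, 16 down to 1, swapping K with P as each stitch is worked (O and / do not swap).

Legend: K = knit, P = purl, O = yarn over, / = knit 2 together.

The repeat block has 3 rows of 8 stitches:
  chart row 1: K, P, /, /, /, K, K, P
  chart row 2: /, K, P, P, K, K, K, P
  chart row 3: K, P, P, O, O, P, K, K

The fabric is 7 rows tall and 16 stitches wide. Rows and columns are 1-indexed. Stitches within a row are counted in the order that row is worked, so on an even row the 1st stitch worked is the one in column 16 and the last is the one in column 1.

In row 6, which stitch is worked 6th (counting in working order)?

Result:
K

Derivation:
Row 6 uses chart row ((6-1) mod 3)+1 = 3. Row 6 is even, so WS.
Chart row 3 tiled across columns 1-16: K P P O O P K K K P P O O P K K
WS: work from column 16 back to column 1 (reverse the tiled row), swapping K<->P (O and / unchanged).
Row 6 as worked: P P K O O K K P P P K O O K K P
Counting 6 along the worked row gives K.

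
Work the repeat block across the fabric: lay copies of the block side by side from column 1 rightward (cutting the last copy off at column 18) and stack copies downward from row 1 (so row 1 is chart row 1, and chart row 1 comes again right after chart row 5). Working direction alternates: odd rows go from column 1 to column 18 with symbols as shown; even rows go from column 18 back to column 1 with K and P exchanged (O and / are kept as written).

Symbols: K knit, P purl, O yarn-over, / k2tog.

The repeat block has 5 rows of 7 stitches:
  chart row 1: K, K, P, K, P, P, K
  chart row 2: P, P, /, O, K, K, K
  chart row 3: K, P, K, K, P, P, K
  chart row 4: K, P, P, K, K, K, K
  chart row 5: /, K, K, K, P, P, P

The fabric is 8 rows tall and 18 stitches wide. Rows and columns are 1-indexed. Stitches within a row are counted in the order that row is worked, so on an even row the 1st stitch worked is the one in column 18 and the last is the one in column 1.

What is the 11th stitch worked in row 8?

Result:
P

Derivation:
Row 8: (8-1) mod 5 = 2, so use chart row 3. Even row -> WS.
Chart row 3 tiled across columns 1-18: K P K K P P K K P K K P P K K P K K
Wrong side: read the tiled row from column 18 down to 1 and exchange K with P (leave O, /).
Row 8 as worked: P P K P P K K P P K P P K K P P K P
The 11th stitch worked is P.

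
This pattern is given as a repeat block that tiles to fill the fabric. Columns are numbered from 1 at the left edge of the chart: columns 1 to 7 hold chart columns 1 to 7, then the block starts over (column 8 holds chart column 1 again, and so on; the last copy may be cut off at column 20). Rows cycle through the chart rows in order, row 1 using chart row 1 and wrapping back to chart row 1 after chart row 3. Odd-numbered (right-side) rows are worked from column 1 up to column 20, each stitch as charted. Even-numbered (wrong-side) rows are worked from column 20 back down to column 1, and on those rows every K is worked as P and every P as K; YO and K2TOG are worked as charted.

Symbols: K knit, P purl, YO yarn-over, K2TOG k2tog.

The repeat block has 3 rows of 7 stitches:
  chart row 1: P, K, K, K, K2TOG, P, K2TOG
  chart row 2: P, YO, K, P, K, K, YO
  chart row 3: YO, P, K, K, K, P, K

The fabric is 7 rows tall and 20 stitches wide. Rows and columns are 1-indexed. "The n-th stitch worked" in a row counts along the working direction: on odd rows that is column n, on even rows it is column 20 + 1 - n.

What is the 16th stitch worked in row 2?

== STITCH ==
P

Derivation:
Row 2 uses chart row ((2-1) mod 3)+1 = 2. Row 2 is even, so WS.
Chart row 2 tiled across columns 1-20: P YO K P K K YO P YO K P K K YO P YO K P K K
Wrong side: read the tiled row from column 20 down to 1 and exchange K with P (leave YO, K2TOG).
Row 2 as worked: P P K P YO K YO P P K P YO K YO P P K P YO K
Stitch 16 in working order -> P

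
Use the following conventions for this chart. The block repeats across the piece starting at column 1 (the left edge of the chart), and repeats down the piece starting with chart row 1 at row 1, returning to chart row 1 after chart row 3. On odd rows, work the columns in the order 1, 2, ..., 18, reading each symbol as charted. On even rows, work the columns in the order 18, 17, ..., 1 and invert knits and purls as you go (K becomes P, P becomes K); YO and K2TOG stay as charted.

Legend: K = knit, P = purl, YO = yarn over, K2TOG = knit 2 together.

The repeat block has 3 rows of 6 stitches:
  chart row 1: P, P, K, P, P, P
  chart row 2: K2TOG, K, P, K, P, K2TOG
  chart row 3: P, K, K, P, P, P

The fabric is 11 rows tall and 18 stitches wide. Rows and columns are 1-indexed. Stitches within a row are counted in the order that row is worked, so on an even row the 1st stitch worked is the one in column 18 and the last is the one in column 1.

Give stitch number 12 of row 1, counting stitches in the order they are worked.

Stitch:
P

Derivation:
For row 1: chart row = ((1-1) mod 3) + 1 = 1; this is a RS (odd) row.
Chart row 1 tiled across columns 1-18: P P K P P P P P K P P P P P K P P P
Right side: take the tiled row as-is (worked left to right from column 1).
The 12th stitch worked is P.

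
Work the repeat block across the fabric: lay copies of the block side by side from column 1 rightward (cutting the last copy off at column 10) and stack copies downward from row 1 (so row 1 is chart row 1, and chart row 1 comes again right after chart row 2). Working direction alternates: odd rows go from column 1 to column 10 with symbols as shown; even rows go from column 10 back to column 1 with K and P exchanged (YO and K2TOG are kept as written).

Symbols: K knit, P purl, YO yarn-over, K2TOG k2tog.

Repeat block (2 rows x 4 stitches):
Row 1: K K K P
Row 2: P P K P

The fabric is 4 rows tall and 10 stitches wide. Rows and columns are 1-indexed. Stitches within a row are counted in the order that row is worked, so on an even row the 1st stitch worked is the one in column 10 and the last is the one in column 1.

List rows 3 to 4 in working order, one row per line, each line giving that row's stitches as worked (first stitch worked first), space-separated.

Rows as worked:
K K K P K K K P K K
K K K P K K K P K K

Derivation:
Row 3: chart row 1, RS - tile across columns 1-10 and work as-is.
Row 4: chart row 2, WS - tiled (columns 1-10): P P K P P P K P P P; work from column 10 back to 1 with K<->P swapped.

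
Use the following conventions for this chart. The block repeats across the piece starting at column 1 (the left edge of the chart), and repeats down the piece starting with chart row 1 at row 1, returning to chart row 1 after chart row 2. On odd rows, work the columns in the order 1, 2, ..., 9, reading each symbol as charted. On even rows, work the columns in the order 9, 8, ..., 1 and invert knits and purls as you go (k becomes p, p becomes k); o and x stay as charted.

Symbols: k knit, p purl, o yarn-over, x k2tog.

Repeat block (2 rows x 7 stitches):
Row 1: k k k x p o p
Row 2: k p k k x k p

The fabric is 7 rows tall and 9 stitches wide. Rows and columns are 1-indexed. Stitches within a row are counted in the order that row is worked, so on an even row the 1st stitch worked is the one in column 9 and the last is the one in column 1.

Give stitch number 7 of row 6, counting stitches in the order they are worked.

Stitch:
p

Derivation:
Row 6 uses chart row ((6-1) mod 2)+1 = 2. Row 6 is even, so WS.
Chart row 2 tiled across columns 1-9: k p k k x k p k p
WS row: flip the tiled sequence (start at column 9) and apply k<->p; o and x stay.
Row 6 as worked: k p k p x p p k p
Counting 7 along the worked row gives p.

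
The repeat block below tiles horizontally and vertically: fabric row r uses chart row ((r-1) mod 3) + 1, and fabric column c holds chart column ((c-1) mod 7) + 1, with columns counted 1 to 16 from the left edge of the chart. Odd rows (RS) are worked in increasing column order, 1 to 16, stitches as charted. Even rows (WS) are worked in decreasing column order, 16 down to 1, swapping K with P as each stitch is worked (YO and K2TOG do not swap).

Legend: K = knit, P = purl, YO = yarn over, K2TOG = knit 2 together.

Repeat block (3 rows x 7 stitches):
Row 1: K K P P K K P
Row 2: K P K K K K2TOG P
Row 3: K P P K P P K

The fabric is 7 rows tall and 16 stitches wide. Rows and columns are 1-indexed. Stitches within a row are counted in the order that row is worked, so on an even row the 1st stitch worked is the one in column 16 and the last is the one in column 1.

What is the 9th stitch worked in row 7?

Result:
K

Derivation:
For row 7: chart row = ((7-1) mod 3) + 1 = 1; this is a RS (odd) row.
Chart row 1 tiled across columns 1-16: K K P P K K P K K P P K K P K K
RS: work column 1 to column 16, symbols as charted — the tiled row is the row as worked.
Counting 9 along the worked row gives K.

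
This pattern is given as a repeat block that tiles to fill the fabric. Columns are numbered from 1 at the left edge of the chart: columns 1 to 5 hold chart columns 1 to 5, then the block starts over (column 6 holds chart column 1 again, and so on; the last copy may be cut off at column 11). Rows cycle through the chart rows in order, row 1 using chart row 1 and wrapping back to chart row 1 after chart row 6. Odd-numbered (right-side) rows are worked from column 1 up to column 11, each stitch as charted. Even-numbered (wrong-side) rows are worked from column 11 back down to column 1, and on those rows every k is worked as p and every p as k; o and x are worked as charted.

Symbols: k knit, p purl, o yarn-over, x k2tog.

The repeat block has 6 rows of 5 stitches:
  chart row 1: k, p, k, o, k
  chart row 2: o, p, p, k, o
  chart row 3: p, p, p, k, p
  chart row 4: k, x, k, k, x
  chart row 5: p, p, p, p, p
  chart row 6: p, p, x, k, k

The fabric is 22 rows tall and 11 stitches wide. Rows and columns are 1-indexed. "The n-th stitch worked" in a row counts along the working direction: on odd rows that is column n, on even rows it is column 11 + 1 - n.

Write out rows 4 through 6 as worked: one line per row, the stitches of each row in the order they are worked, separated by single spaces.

== ROWS AS WORKED ==
p x p p x p x p p x p
p p p p p p p p p p p
k p p x k k p p x k k

Derivation:
Row 4: chart row 4, WS - tiled (columns 1-11): k x k k x k x k k x k; work from column 11 back to 1 with k<->p swapped.
Row 5: chart row 5, RS - tile across columns 1-11 and work as-is.
Row 6: chart row 6, WS - tiled (columns 1-11): p p x k k p p x k k p; work from column 11 back to 1 with k<->p swapped.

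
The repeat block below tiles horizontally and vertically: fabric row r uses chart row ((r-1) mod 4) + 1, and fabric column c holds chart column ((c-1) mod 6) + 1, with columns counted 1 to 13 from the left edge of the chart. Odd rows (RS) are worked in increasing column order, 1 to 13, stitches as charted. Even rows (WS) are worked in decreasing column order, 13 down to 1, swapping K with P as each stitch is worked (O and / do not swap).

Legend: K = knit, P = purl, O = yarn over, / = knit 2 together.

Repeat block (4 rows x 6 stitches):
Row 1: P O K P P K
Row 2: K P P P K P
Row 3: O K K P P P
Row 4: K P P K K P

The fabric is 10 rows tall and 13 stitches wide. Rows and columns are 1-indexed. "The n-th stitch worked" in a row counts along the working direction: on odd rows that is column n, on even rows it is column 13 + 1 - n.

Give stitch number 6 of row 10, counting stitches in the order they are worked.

== STITCH ==
K

Derivation:
For row 10: chart row = ((10-1) mod 4) + 1 = 2; this is a WS (even) row.
Chart row 2 tiled across columns 1-13: K P P P K P K P P P K P K
WS: work from column 13 back to column 1 (reverse the tiled row), swapping K<->P (O and / unchanged).
Row 10 as worked: P K P K K K P K P K K K P
Stitch 6 in working order -> K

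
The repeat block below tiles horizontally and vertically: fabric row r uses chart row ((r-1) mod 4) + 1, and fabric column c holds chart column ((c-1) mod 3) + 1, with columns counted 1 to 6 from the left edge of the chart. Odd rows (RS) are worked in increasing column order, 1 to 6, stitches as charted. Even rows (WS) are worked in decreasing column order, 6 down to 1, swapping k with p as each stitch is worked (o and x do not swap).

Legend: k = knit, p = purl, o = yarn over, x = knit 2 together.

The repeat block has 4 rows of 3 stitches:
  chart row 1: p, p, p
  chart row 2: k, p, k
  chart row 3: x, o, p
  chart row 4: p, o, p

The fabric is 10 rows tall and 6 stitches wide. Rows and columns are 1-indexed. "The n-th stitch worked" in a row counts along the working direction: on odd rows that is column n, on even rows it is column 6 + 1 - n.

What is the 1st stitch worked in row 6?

For row 6: chart row = ((6-1) mod 4) + 1 = 2; this is a WS (even) row.
Chart row 2 tiled across columns 1-6: k p k k p k
WS: work from column 6 back to column 1 (reverse the tiled row), swapping k<->p (o and x unchanged).
Row 6 as worked: p k p p k p
Counting 1 along the worked row gives p.

Result:
p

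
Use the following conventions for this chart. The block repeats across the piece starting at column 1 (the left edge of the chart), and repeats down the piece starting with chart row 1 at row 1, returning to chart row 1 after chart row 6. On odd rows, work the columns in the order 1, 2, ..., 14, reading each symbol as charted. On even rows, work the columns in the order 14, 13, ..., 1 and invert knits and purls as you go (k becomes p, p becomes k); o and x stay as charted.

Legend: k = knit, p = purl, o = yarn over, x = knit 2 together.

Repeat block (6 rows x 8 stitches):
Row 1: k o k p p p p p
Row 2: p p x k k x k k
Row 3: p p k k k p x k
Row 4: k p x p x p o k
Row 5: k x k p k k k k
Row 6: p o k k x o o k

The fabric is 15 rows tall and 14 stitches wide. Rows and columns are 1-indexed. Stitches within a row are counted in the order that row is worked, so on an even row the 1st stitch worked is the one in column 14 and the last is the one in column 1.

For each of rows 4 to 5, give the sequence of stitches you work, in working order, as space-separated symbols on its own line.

== ROWS AS WORKED ==
k x k x k p p o k x k x k p
k x k p k k k k k x k p k k

Derivation:
Row 4: chart row 4, WS - tiled (columns 1-14): k p x p x p o k k p x p x p; work from column 14 back to 1 with k<->p swapped.
Row 5: chart row 5, RS - tile across columns 1-14 and work as-is.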